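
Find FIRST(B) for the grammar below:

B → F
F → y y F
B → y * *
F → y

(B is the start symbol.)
To compute FIRST(B), examine every production with B on the left-hand side, reading each right-hand side left to right until a non-nullable symbol is reached.

FIRST sets of the other non-terminals involved (by the same procedure, iterated to a fixed point):
  FIRST(F) = { 'y' }

From B → F:
  - F is a non-terminal: add FIRST(F) \ {ε} = { 'y' }
    F is not nullable, so stop
From B → y * *:
  - y is a terminal: add 'y' and stop

Collecting: FIRST(B) = { 'y' }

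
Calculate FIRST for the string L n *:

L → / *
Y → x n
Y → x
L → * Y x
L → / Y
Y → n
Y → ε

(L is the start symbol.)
{ '*', '/' }

FIRST sets of the non-terminals involved (from the grammar, by fixed-point iteration):
  FIRST(L) = { '*', '/' }

To compute FIRST(L n *), process the symbols left to right:
Symbol L is a non-terminal. Add FIRST(L) \ {ε} = { '*', '/' }
L is not nullable (ε ∉ FIRST(L)), so stop here.
FIRST(L n *) = { '*', '/' }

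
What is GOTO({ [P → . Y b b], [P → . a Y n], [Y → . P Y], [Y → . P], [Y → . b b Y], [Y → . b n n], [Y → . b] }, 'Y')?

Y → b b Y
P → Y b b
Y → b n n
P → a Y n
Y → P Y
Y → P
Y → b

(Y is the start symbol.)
{ [P → Y . b b] }

GOTO(I, 'Y') = CLOSURE({ [A → αX.β] : [A → α.Xβ] ∈ I, X = 'Y' })

Items with dot before 'Y', with the dot advanced:
  [P → . Y b b] → [P → Y . b b]
Closure adds nothing (no advanced item has the dot before a non-terminal).

GOTO = { [P → Y . b b] }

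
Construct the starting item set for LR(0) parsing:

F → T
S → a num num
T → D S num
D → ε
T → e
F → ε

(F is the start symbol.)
{ [D → .], [F → . T], [F → .], [F' → . F], [T → . D S num], [T → . e] }

First, augment the grammar with F' → F
I₀ = CLOSURE({ [F' → . F] }):
  [F' → . F] has the dot before F: add [F → . T], [F → .]
  [F → . T] has the dot before T: add [T → . D S num], [T → . e]
  [T → . D S num] has the dot before D: add [D → .]
No further items can be added.

I₀ = { [D → .], [F → . T], [F → .], [F' → . F], [T → . D S num], [T → . e] }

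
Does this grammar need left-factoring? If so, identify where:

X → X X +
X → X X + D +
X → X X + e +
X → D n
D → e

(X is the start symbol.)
Yes, X has productions with common prefix 'X X +'

Left-factoring is needed when two productions for the same non-terminal
share a common prefix on the right-hand side.

Productions for X:
  X → X X +
  X → X X + D +
  X → X X + e +
  X → D n

Found common prefix 'X X +' in productions for X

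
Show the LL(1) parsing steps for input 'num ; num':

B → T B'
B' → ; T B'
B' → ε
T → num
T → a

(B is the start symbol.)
LL(1) parsing maintains a stack (initially the start symbol over $) and the input. At each step: if the stack top is a terminal, match it against the current input token; if it is a non-terminal N, replace it with the RHS of M[N, lookahead] (the unique production whose predict set contains the lookahead).

Stack is shown with the top on the left.

Stack     Input        Action
-----------------------------
B $       num ; num $  output B → T B'
T B' $    num ; num $  output T → num
num B' $  num ; num $  match 'num'
B' $      ; num $      output B' → ; T B'
; T B' $  ; num $      match ';'
T B' $    num $        output T → num
num B' $  num $        match 'num'
B' $      $            output B' → ε
$         $            accept

The string is accepted.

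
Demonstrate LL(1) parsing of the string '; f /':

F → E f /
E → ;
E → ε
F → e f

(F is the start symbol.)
Stack is shown with the top on the left.

Stack    Input    Action
------------------------
F $      ; f / $  output F → E f /
E f / $  ; f / $  output E → ;
; f / $  ; f / $  match ';'
f / $    f / $    match 'f'
/ $      / $      match '/'
$        $        accept

The string is accepted.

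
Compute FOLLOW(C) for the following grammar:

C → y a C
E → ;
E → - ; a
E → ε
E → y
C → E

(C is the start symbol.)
{ $ }

To compute FOLLOW(C), find every occurrence of C on a right-hand side N → α C β: add FIRST(β) \ {ε}, and if β is empty or nullable also add FOLLOW(N). Iterate to a fixed point.

C is the start symbol, so $ ∈ FOLLOW(C).
In C → y a C: C is at the end; this adds FOLLOW(C) to itself — nothing new

Taking the union: FOLLOW(C) = { $ }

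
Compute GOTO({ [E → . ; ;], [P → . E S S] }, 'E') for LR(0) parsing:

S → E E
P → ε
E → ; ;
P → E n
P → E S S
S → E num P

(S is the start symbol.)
GOTO(I, 'E') = CLOSURE({ [A → αX.β] : [A → α.Xβ] ∈ I, X = 'E' })

Items with dot before 'E', with the dot advanced:
  [P → . E S S] → [P → E . S S]
Closure of the advanced items:
  [P → E . S S] has the dot before S: add [S → . E E], [S → . E num P]
  [S → . E E] has the dot before E: add [E → . ; ;]

GOTO = { [E → . ; ;], [P → E . S S], [S → . E E], [S → . E num P] }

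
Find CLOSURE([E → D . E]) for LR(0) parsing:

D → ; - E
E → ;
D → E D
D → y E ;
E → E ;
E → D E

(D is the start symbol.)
Start with: [E → D . E]
  [E → D . E] has the dot before E: add [E → . ;], [E → . E ;], [E → . D E]
  [E → . D E] has the dot before D: add [D → . ; - E], [D → . E D], [D → . y E ;]
No further items can be added.

CLOSURE = { [D → . ; - E], [D → . E D], [D → . y E ;], [E → . ;], [E → . D E], [E → . E ;], [E → D . E] }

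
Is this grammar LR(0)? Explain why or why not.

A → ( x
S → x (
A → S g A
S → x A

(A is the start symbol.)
Augment with A' → A and build the canonical LR(0) collection (I0 = CLOSURE({[A' → . A]}), then GOTO on every symbol after a dot until no new states appear). It has 10 states:
  I0: { [A → . ( x], [A → . S g A], [A' → . A], [S → . x (], [S → . x A] }  — shift
  I1: { [A → ( . x] }  — shift
  I2: { [A' → A .] }  — accept
  I3: { [A → S . g A] }  — shift
  I4: { [A → . ( x], [A → . S g A], [S → . x (], [S → . x A], [S → x . (], [S → x . A] }  — shift
  I5: { [A → ( . x], [S → x ( .] }  — shift, reduce
  I6: { [S → x A .] }  — reduce
  I7: { [A → ( x .] }  — reduce
  I8: { [A → . ( x], [A → . S g A], [A → S g . A], [S → . x (], [S → . x A] }  — shift
  I9: { [A → S g A .] }  — reduce

Conflict in state I5:
  Shift-reduce conflict between [S → x ( .] and [A → ( . x]
So the grammar is NOT LR(0).

Answer: No. Shift-reduce conflict between [S → x ( .] and [A → ( . x]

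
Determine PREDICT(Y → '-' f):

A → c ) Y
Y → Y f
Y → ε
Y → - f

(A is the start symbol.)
{ '-' }

PREDICT(Y → '-' f) = (FIRST(RHS) \ {ε}) ∪ (FOLLOW(Y) if ε ∈ FIRST(RHS), i.e. RHS ⇒* ε)
FIRST('-' f) = { '-' }
ε ∉ FIRST('-' f), so FOLLOW(Y) is not added.
PREDICT(Y → '-' f) = { '-' }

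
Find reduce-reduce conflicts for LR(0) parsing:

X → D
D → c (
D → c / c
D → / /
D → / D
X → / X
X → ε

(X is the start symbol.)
Yes — I8: [D → / / .] vs [X → .]; I9: [D → / D .] vs [X → D .]

Augment with X' → X and build the canonical LR(0) collection (I0 = CLOSURE({[X' → . X]}), then GOTO on every symbol after a dot until no new states appear). It has 11 states:
  I0: { [D → . / /], [D → . / D], [D → . c (], [D → . c / c], [X → . / X], [X → . D], [X → .], [X' → . X] }  — shift, reduce
  I1: { [D → . / /], [D → . / D], [D → . c (], [D → . c / c], [D → / . /], [D → / . D], [X → . / X], [X → . D], [X → .], [X → / . X] }  — shift, reduce
  I2: { [X → D .] }  — reduce
  I3: { [X' → X .] }  — accept
  I4: { [D → c . (], [D → c . / c] }  — shift
  I5: { [D → c ( .] }  — reduce
  I6: { [D → c / . c] }  — shift
  I7: { [D → c / c .] }  — reduce
  I8: { [D → . / /], [D → . / D], [D → . c (], [D → . c / c], [D → / . /], [D → / . D], [D → / / .], [X → . / X], [X → . D], [X → .], [X → / . X] }  — shift, 2 reduces
  I9: { [D → / D .], [X → D .] }  — 2 reduces
  I10: { [X → / X .] }  — reduce

I8 contains complete items [D → / / .], [X → .] — reduce-reduce conflict.
I9 contains complete items [D → / D .], [X → D .] — reduce-reduce conflict.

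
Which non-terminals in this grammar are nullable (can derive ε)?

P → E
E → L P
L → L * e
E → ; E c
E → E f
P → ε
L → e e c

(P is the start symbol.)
ε-productions: P → ε
So P is immediately nullable.
No further non-terminal can be added: every production for the remaining non-terminals contains a terminal or a non-nullable non-terminal.
Nullable = { 'P' }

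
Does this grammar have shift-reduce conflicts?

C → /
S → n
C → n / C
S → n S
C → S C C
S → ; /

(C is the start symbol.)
Augment with C' → C and build the canonical LR(0) collection (I0 = CLOSURE({[C' → . C]}), then GOTO on every symbol after a dot until no new states appear). It has 13 states:
  I0: { [C → . /], [C → . S C C], [C → . n / C], [C' → . C], [S → . ; /], [S → . n S], [S → . n] }  — shift
  I1: { [C → / .] }  — reduce
  I2: { [S → ; . /] }  — shift
  I3: { [C' → C .] }  — accept
  I4: { [C → . /], [C → . S C C], [C → . n / C], [C → S . C C], [S → . ; /], [S → . n S], [S → . n] }  — shift
  I5: { [C → n . / C], [S → . ; /], [S → . n S], [S → . n], [S → n . S], [S → n .] }  — shift, reduce
  I6: { [C → . /], [C → . S C C], [C → . n / C], [C → n / . C], [S → . ; /], [S → . n S], [S → . n] }  — shift
  I7: { [S → n S .] }  — reduce
  I8: { [S → . ; /], [S → . n S], [S → . n], [S → n . S], [S → n .] }  — shift, reduce
  I9: { [C → n / C .] }  — reduce
  I10: { [C → . /], [C → . S C C], [C → . n / C], [C → S C . C], [S → . ; /], [S → . n S], [S → . n] }  — shift
  I11: { [C → S C C .] }  — reduce
  I12: { [S → ; / .] }  — reduce

I5 contains reduce item [S → n .] and shift items [C → n . / C], [S → . ; /], [S → . n], [S → . n S] — shift-reduce conflict.
I8 contains reduce item [S → n .] and shift items [S → . ; /], [S → . n], [S → . n S] — shift-reduce conflict.

Answer: Yes — I5: [S → n .] vs [C → n . / C]; I8: [S → n .] vs [S → . ; /]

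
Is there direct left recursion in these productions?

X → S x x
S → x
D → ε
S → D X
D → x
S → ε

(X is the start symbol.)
No direct left recursion

Direct left recursion occurs when N → N α for some non-terminal N (the right-hand side begins with the left-hand side itself).

X → S x x: starts with S
S → x: starts with x
D → ε: starts with ε
S → D X: starts with D
D → x: starts with x
S → ε: starts with ε

No direct left recursion found.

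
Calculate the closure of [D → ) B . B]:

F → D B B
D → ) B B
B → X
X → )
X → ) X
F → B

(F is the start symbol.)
{ [B → . X], [D → ) B . B], [X → . ) X], [X → . )] }

Start with: [D → ) B . B]
  [D → ) B . B] has the dot before B: add [B → . X]
  [B → . X] has the dot before X: add [X → . )], [X → . ) X]
No further items can be added.

CLOSURE = { [B → . X], [D → ) B . B], [X → . ) X], [X → . )] }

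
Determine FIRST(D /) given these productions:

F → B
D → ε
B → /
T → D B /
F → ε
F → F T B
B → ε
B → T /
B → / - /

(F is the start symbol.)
{ '/' }

FIRST sets of the non-terminals involved (from the grammar, by fixed-point iteration):
  FIRST(D) = { ε }

To compute FIRST(D /), process the symbols left to right:
Symbol D is a non-terminal. Add FIRST(D) \ {ε} = { }
D is nullable (ε ∈ FIRST(D)), continue to the next symbol.
Symbol / is a terminal. Add '/' and stop.
FIRST(D /) = { '/' }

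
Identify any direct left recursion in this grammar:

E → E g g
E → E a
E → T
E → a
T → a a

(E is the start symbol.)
E → E g g: LEFT RECURSIVE (starts with E)
E → E a: LEFT RECURSIVE (starts with E)
E → T: starts with T
E → a: starts with a
T → a a: starts with a

The grammar has direct left recursion on: E.

Answer: Yes, E is left-recursive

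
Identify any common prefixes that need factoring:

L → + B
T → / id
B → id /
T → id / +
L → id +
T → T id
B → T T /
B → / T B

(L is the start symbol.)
Left-factoring is needed when two productions for the same non-terminal
share a common prefix on the right-hand side.

Productions for L:
  L → + B
  L → id +
Productions for T:
  T → / id
  T → id / +
  T → T id
Productions for B:
  B → id /
  B → T T /
  B → / T B

No common prefixes found.

Answer: No, left-factoring is not needed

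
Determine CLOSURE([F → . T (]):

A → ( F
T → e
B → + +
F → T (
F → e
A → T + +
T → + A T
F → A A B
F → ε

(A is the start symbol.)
{ [F → . T (], [T → . + A T], [T → . e] }

Start with: [F → . T (]
  [F → . T (] has the dot before T: add [T → . e], [T → . + A T]
No further items can be added.

CLOSURE = { [F → . T (], [T → . + A T], [T → . e] }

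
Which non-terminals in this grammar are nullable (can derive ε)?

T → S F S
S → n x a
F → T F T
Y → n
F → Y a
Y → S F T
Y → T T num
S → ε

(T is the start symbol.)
{ 'S' }

A non-terminal is nullable if it can derive ε (the empty string): either it has an ε-production, or it has a production whose right-hand side consists entirely of nullable non-terminals.

ε-productions: S → ε
So S is immediately nullable.
No further non-terminal can be added: every production for the remaining non-terminals contains a terminal or a non-nullable non-terminal.
Nullable = { 'S' }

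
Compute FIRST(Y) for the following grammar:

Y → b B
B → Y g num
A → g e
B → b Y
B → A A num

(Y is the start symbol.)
From Y → b B:
  - b is a terminal: add 'b' and stop

Collecting: FIRST(Y) = { 'b' }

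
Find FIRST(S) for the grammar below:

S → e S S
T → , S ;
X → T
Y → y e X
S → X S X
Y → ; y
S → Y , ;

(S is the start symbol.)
{ ',', ';', 'e', 'y' }

FIRST sets of the other non-terminals involved (by the same procedure, iterated to a fixed point):
  FIRST(X) = { ',' }
  FIRST(Y) = { ';', 'y' }

From S → e S S:
  - e is a terminal: add 'e' and stop
From S → X S X:
  - X is a non-terminal: add FIRST(X) \ {ε} = { ',' }
    X is not nullable, so stop
From S → Y , ;:
  - Y is a non-terminal: add FIRST(Y) \ {ε} = { ';', 'y' }
    Y is not nullable, so stop

Collecting: FIRST(S) = { ',', ';', 'e', 'y' }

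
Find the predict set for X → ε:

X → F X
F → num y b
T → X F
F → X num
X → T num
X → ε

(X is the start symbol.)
{ $, 'num' }

PREDICT(X → ε) = (FIRST(RHS) \ {ε}) ∪ (FOLLOW(X) if ε ∈ FIRST(RHS), i.e. RHS ⇒* ε)
The right-hand side is ε (FIRST(ε) = { ε }), so the predict set is FOLLOW(X) = { $, 'num' }
PREDICT(X → ε) = { $, 'num' }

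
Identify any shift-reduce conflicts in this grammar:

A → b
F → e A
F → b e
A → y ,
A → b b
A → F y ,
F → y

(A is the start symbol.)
Yes — I3: [A → b .] vs [A → b . b]; I5: [F → y .] vs [A → y . ,]

A shift-reduce conflict occurs when an LR(0) state has both:
  - a complete (reduce) item [A → α .] (dot at the end), and
  - a shift item [B → β . c γ] (dot before a terminal).

Augment with A' → A and build the canonical LR(0) collection (I0 = CLOSURE({[A' → . A]}), then GOTO on every symbol after a dot until no new states appear). It has 12 states:
  I0: { [A → . F y ,], [A → . b b], [A → . b], [A → . y ,], [A' → . A], [F → . b e], [F → . e A], [F → . y] }  — shift
  I1: { [A' → A .] }  — accept
  I2: { [A → F . y ,] }  — shift
  I3: { [A → b . b], [A → b .], [F → b . e] }  — shift, reduce
  I4: { [A → . F y ,], [A → . b b], [A → . b], [A → . y ,], [F → . b e], [F → . e A], [F → . y], [F → e . A] }  — shift
  I5: { [A → y . ,], [F → y .] }  — shift, reduce
  I6: { [A → y , .] }  — reduce
  I7: { [F → e A .] }  — reduce
  I8: { [A → b b .] }  — reduce
  I9: { [F → b e .] }  — reduce
  I10: { [A → F y . ,] }  — shift
  I11: { [A → F y , .] }  — reduce

I3 contains reduce item [A → b .] and shift items [A → b . b], [F → b . e] — shift-reduce conflict.
I5 contains reduce item [F → y .] and shift item [A → y . ,] — shift-reduce conflict.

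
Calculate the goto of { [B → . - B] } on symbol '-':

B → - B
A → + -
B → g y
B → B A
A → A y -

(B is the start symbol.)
{ [B → - . B], [B → . - B], [B → . B A], [B → . g y] }

GOTO(I, '-') = CLOSURE({ [A → αX.β] : [A → α.Xβ] ∈ I, X = '-' })

Items with dot before '-', with the dot advanced:
  [B → . - B] → [B → - . B]
Closure of the advanced items:
  [B → - . B] has the dot before B: add [B → . - B], [B → . g y], [B → . B A]

GOTO = { [B → - . B], [B → . - B], [B → . B A], [B → . g y] }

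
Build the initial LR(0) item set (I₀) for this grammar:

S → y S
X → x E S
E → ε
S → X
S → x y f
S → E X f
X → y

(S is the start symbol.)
{ [E → .], [S → . E X f], [S → . X], [S → . x y f], [S → . y S], [S' → . S], [X → . x E S], [X → . y] }

First, augment the grammar with S' → S
I₀ = CLOSURE({ [S' → . S] }):
  [S' → . S] has the dot before S: add [S → . y S], [S → . X], [S → . x y f], [S → . E X f]
  [S → . X] has the dot before X: add [X → . x E S], [X → . y]
  [S → . E X f] has the dot before E: add [E → .]
No further items can be added.

I₀ = { [E → .], [S → . E X f], [S → . X], [S → . x y f], [S → . y S], [S' → . S], [X → . x E S], [X → . y] }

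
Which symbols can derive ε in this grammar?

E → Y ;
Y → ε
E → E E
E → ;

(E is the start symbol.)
{ 'Y' }

A non-terminal is nullable if it can derive ε (the empty string): either it has an ε-production, or it has a production whose right-hand side consists entirely of nullable non-terminals.

ε-productions: Y → ε
So Y is immediately nullable.
No further non-terminal can be added: every production for the remaining non-terminals contains a terminal or a non-nullable non-terminal.
Nullable = { 'Y' }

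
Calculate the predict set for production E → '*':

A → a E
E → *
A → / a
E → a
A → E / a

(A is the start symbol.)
PREDICT(E → '*') = (FIRST(RHS) \ {ε}) ∪ (FOLLOW(E) if ε ∈ FIRST(RHS), i.e. RHS ⇒* ε)
FIRST('*') = { '*' }
ε ∉ FIRST('*'), so FOLLOW(E) is not added.
PREDICT(E → '*') = { '*' }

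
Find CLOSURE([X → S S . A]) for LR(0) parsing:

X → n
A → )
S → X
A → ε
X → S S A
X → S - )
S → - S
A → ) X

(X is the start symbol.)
{ [A → . ) X], [A → . )], [A → .], [X → S S . A] }

To compute CLOSURE, for each item [A → α.Bβ] where B is a non-terminal, add [B → .γ] for all productions B → γ; repeat for the newly added items until nothing changes.

Start with: [X → S S . A]
  [X → S S . A] has the dot before A: add [A → . )], [A → .], [A → . ) X]
No further items can be added.

CLOSURE = { [A → . ) X], [A → . )], [A → .], [X → S S . A] }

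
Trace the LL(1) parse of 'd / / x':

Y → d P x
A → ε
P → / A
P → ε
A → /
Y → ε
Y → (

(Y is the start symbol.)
LL(1) parsing maintains a stack (initially the start symbol over $) and the input. At each step: if the stack top is a terminal, match it against the current input token; if it is a non-terminal N, replace it with the RHS of M[N, lookahead] (the unique production whose predict set contains the lookahead).

Stack is shown with the top on the left.

Stack    Input      Action
--------------------------
Y $      d / / x $  output Y → d P x
d P x $  d / / x $  match 'd'
P x $    / / x $    output P → / A
/ A x $  / / x $    match '/'
A x $    / x $      output A → /
/ x $    / x $      match '/'
x $      x $        match 'x'
$        $          accept

The string is accepted.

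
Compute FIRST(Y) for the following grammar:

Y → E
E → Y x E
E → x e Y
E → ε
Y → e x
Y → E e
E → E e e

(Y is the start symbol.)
FIRST sets of the other non-terminals involved (by the same procedure, iterated to a fixed point):
  FIRST(E) = { 'e', 'x', ε }

From Y → E:
  - E is a non-terminal: add FIRST(E) \ {ε} = { 'e', 'x' }
    E is nullable and nothing follows, so the whole right-hand side can vanish: ε ∈ FIRST(Y)
From Y → e x:
  - e is a terminal: add 'e' and stop
From Y → E e:
  - E is a non-terminal: add FIRST(E) \ {ε} = { 'e', 'x' }
    E is nullable, so continue to the next symbol
  - e is a terminal: add 'e' and stop

Collecting: FIRST(Y) = { 'e', 'x', ε }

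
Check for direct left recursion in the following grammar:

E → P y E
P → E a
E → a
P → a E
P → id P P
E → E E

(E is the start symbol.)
E → P y E: starts with P
P → E a: starts with E
E → a: starts with a
P → a E: starts with a
P → id P P: starts with id
E → E E: LEFT RECURSIVE (starts with E)

The grammar has direct left recursion on: E.

Answer: Yes, E is left-recursive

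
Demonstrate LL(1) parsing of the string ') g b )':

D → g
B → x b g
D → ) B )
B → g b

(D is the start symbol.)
Stack is shown with the top on the left.

Stack    Input      Action
--------------------------
D $      ) g b ) $  output D → ) B )
) B ) $  ) g b ) $  match ')'
B ) $    g b ) $    output B → g b
g b ) $  g b ) $    match 'g'
b ) $    b ) $      match 'b'
) $      ) $        match ')'
$        $          accept

The string is accepted.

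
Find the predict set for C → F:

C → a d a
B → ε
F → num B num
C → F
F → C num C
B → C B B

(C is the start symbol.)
PREDICT(C → F) = (FIRST(RHS) \ {ε}) ∪ (FOLLOW(C) if ε ∈ FIRST(RHS), i.e. RHS ⇒* ε)
FIRST(F) = { 'a', 'num' }
FIRST(F) = { 'a', 'num' }
ε ∉ FIRST(F), so FOLLOW(C) is not added.
PREDICT(C → F) = { 'a', 'num' }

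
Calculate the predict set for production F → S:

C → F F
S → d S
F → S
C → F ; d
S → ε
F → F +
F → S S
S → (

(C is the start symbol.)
{ $, '(', '+', ';', 'd' }

PREDICT(F → S) = (FIRST(RHS) \ {ε}) ∪ (FOLLOW(F) if ε ∈ FIRST(RHS), i.e. RHS ⇒* ε)
FIRST(S) = { '(', 'd', ε }
FIRST(S) = { '(', 'd', ε }
ε ∈ FIRST(S) (the right-hand side is nullable), so add FOLLOW(F) = { $, '(', '+', ';', 'd' }
PREDICT(F → S) = { $, '(', '+', ';', 'd' }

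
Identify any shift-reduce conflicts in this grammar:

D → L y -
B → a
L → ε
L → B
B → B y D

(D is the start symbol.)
Yes — I0: [L → .] vs [B → . a]; I1: [L → B .] vs [B → B . y D]; I7: [L → .] vs [B → . a]

A shift-reduce conflict occurs when an LR(0) state has both:
  - a complete (reduce) item [A → α .] (dot at the end), and
  - a shift item [B → β . c γ] (dot before a terminal).

Augment with D' → D and build the canonical LR(0) collection (I0 = CLOSURE({[D' → . D]}), then GOTO on every symbol after a dot until no new states appear). It has 9 states:
  I0: { [B → . B y D], [B → . a], [D → . L y -], [D' → . D], [L → . B], [L → .] }  — shift, reduce
  I1: { [B → B . y D], [L → B .] }  — shift, reduce
  I2: { [D' → D .] }  — accept
  I3: { [D → L . y -] }  — shift
  I4: { [B → a .] }  — reduce
  I5: { [D → L y . -] }  — shift
  I6: { [D → L y - .] }  — reduce
  I7: { [B → . B y D], [B → . a], [B → B y . D], [D → . L y -], [L → . B], [L → .] }  — shift, reduce
  I8: { [B → B y D .] }  — reduce

I0 contains reduce item [L → .] and shift item [B → . a] — shift-reduce conflict.
I1 contains reduce item [L → B .] and shift item [B → B . y D] — shift-reduce conflict.
I7 contains reduce item [L → .] and shift item [B → . a] — shift-reduce conflict.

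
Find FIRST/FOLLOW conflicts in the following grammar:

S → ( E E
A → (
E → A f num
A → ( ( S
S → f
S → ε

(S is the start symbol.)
A FIRST/FOLLOW conflict occurs when a non-terminal N has a nullable alternative N → β (β ⇒* ε) and another alternative N → α with FIRST(α) ∩ FOLLOW(N) ≠ ∅: on such a lookahead the parser cannot decide between expanding α and letting N vanish via β.

Nullable non-terminals: S.

S: nullable alternative(s) S → ε; FOLLOW(S) = { $, 'f' }
  S → ( E E: FIRST \ {ε} = { '(' } — disjoint from FOLLOW(S)
  S → f: FIRST \ {ε} = { 'f' } — overlaps FOLLOW(S) on { 'f' }: CONFLICT
  S → ε: FIRST \ {ε} = { } — this is the only nullable alternative, skip

A, E have no nullable alternative, so no FIRST/FOLLOW check is needed there.

So the grammar has 1 FIRST/FOLLOW conflict (marked CONFLICT above).

Answer: Yes. S → f with FOLLOW(S) on { 'f' }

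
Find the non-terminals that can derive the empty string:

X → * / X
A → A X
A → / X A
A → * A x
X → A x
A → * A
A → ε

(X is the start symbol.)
{ 'A' }

A non-terminal is nullable if it can derive ε (the empty string): either it has an ε-production, or it has a production whose right-hand side consists entirely of nullable non-terminals.

ε-productions: A → ε
So A is immediately nullable.
No further non-terminal can be added: every production for the remaining non-terminals contains a terminal or a non-nullable non-terminal.
Nullable = { 'A' }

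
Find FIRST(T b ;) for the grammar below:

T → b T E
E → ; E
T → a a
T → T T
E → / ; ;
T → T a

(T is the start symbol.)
{ 'a', 'b' }

FIRST sets of the non-terminals involved (from the grammar, by fixed-point iteration):
  FIRST(T) = { 'a', 'b' }

To compute FIRST(T b ;), process the symbols left to right:
Symbol T is a non-terminal. Add FIRST(T) \ {ε} = { 'a', 'b' }
T is not nullable (ε ∉ FIRST(T)), so stop here.
FIRST(T b ;) = { 'a', 'b' }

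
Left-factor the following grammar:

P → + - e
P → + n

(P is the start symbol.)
P → + P'
P' → - e
P' → n

Left-factoring transforms A → αβ₁ | αβ₂ into A → αA' and A' → β₁ | β₂
(α is the longest common prefix among the alternatives). Repeat until
no nonterminal has two alternatives with a common prefix.

Round 1: P has alternatives sharing prefix '+'. Introduce P': P → + P'
  Add: P' → - e
  Add: P' → n

No remaining common prefixes — done.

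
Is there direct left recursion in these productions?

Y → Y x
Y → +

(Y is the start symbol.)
Direct left recursion occurs when N → N α for some non-terminal N (the right-hand side begins with the left-hand side itself).

Y → Y x: LEFT RECURSIVE (starts with Y)
Y → +: starts with '+'

The grammar has direct left recursion on: Y.

Answer: Yes, Y is left-recursive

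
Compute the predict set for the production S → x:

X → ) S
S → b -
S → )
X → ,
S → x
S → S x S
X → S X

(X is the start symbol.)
{ 'x' }

PREDICT(S → x) = (FIRST(RHS) \ {ε}) ∪ (FOLLOW(S) if ε ∈ FIRST(RHS), i.e. RHS ⇒* ε)
FIRST(x) = { 'x' }
ε ∉ FIRST(x), so FOLLOW(S) is not added.
PREDICT(S → x) = { 'x' }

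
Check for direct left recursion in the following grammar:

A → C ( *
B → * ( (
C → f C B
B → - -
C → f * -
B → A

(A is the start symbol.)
Direct left recursion occurs when N → N α for some non-terminal N (the right-hand side begins with the left-hand side itself).

A → C ( *: starts with C
B → * ( (: starts with '*'
C → f C B: starts with f
B → - -: starts with '-'
C → f * -: starts with f
B → A: starts with A

No direct left recursion found.

Answer: No direct left recursion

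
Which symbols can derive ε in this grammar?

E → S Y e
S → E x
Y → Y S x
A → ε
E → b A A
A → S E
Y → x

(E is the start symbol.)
A non-terminal is nullable if it can derive ε (the empty string): either it has an ε-production, or it has a production whose right-hand side consists entirely of nullable non-terminals.

ε-productions: A → ε
So A is immediately nullable.
No further non-terminal can be added: every production for the remaining non-terminals contains a terminal or a non-nullable non-terminal.
Nullable = { 'A' }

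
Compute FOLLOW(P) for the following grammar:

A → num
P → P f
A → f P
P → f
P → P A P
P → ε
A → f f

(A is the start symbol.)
{ $, 'f', 'num' }

To compute FOLLOW(P), find every occurrence of P on a right-hand side N → α P β: add FIRST(β) \ {ε}, and if β is empty or nullable also add FOLLOW(N). Iterate to a fixed point.

In P → P f: P is followed by f, add FIRST(f) \ {ε} = { 'f' }
In A → f P: P is at the end, add FOLLOW(A)
In P → P A P: P is followed by A P, add FIRST(A P) \ {ε} = { 'f', 'num' }
In P → P A P: P is at the end; this adds FOLLOW(P) to itself — nothing new

The FOLLOW sets referred to above (computed the same way, to a fixed point):
  FOLLOW(A) = { $, 'f', 'num' }

Taking the union: FOLLOW(P) = { $, 'f', 'num' }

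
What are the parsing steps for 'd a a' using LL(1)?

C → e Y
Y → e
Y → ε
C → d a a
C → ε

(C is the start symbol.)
Stack is shown with the top on the left.

Stack    Input    Action
------------------------
C $      d a a $  output C → d a a
d a a $  d a a $  match 'd'
a a $    a a $    match 'a'
a $      a $      match 'a'
$        $        accept

The string is accepted.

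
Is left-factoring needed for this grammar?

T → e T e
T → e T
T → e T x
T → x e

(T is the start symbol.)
Yes, T has productions with common prefix 'e T'

Left-factoring is needed when two productions for the same non-terminal
share a common prefix on the right-hand side.

Productions for T:
  T → e T e
  T → e T
  T → e T x
  T → x e

Found common prefix 'e T' in productions for T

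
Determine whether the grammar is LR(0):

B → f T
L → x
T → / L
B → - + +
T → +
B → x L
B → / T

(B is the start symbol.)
Yes, the grammar is LR(0)

A grammar is LR(0) if no state in the canonical LR(0) collection has:
  - both a shift item (dot before a terminal) and a complete item (shift-reduce conflict), or
  - two or more complete items (reduce-reduce conflict; the accept item [B' → B .] counts as a complete item here).

Augment with B' → B and build the canonical LR(0) collection (I0 = CLOSURE({[B' → . B]}), then GOTO on every symbol after a dot until no new states appear). It has 15 states:
  I0: { [B → . - + +], [B → . / T], [B → . f T], [B → . x L], [B' → . B] }  — shift
  I1: { [B → - . + +] }  — shift
  I2: { [B → / . T], [T → . +], [T → . / L] }  — shift
  I3: { [B' → B .] }  — accept
  I4: { [B → f . T], [T → . +], [T → . / L] }  — shift
  I5: { [B → x . L], [L → . x] }  — shift
  I6: { [B → x L .] }  — reduce
  I7: { [L → x .] }  — reduce
  I8: { [T → + .] }  — reduce
  I9: { [L → . x], [T → / . L] }  — shift
  I10: { [B → f T .] }  — reduce
  I11: { [T → / L .] }  — reduce
  I12: { [B → / T .] }  — reduce
  I13: { [B → - + . +] }  — shift
  I14: { [B → - + + .] }  — reduce

Every state is either a pure shift/goto state or contains exactly one complete item and nothing to shift — no conflicts. The grammar is LR(0).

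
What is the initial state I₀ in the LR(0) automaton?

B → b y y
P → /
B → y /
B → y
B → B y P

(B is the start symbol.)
{ [B → . B y P], [B → . b y y], [B → . y /], [B → . y], [B' → . B] }

First, augment the grammar with B' → B
I₀ = CLOSURE({ [B' → . B] }):
  [B' → . B] has the dot before B: add [B → . b y y], [B → . y /], [B → . y], [B → . B y P]
No further items can be added.

I₀ = { [B → . B y P], [B → . b y y], [B → . y /], [B → . y], [B' → . B] }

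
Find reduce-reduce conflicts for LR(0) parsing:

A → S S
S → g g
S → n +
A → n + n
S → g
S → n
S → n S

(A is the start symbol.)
No reduce-reduce conflicts

Augment with A' → A and build the canonical LR(0) collection (I0 = CLOSURE({[A' → . A]}), then GOTO on every symbol after a dot until no new states appear). It has 12 states:
  I0: { [A → . S S], [A → . n + n], [A' → . A], [S → . g g], [S → . g], [S → . n +], [S → . n S], [S → . n] }  — shift
  I1: { [A' → A .] }  — accept
  I2: { [A → S . S], [S → . g g], [S → . g], [S → . n +], [S → . n S], [S → . n] }  — shift
  I3: { [S → g . g], [S → g .] }  — shift, reduce
  I4: { [A → n . + n], [S → . g g], [S → . g], [S → . n +], [S → . n S], [S → . n], [S → n . +], [S → n . S], [S → n .] }  — shift, reduce
  I5: { [A → n + . n], [S → n + .] }  — shift, reduce
  I6: { [S → n S .] }  — reduce
  I7: { [S → . g g], [S → . g], [S → . n +], [S → . n S], [S → . n], [S → n . +], [S → n . S], [S → n .] }  — shift, reduce
  I8: { [S → n + .] }  — reduce
  I9: { [A → n + n .] }  — reduce
  I10: { [S → g g .] }  — reduce
  I11: { [A → S S .] }  — reduce

No state contains more than one complete item.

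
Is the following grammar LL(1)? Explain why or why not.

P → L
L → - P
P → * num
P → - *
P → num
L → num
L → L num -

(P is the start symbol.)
No. Predict set conflict for P: { '-' }

A grammar is LL(1) if for each non-terminal N with multiple productions, the predict sets of those productions are pairwise disjoint, where PREDICT(N → α) = (FIRST(α) \ {ε}) ∪ (FOLLOW(N) if α ⇒* ε).

Relevant sets:
  FIRST(L) = { '-', 'num' }

For P:
  PREDICT(P → L) = { '-', 'num' }
  PREDICT(P → '*' num) = { '*' }
  PREDICT(P → '-' '*') = { '-' }
  PREDICT(P → num) = { 'num' }
For L:
  PREDICT(L → '-' P) = { '-' }
  PREDICT(L → num) = { 'num' }
  PREDICT(L → L num '-') = { '-', 'num' }

Conflict found: Predict set conflict for P: { '-' }
The grammar is NOT LL(1).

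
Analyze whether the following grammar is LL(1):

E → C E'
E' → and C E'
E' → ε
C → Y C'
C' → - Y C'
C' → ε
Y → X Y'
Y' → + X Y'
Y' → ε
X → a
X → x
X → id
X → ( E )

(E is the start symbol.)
Yes, the grammar is LL(1).

A grammar is LL(1) if for each non-terminal N with multiple productions, the predict sets of those productions are pairwise disjoint, where PREDICT(N → α) = (FIRST(α) \ {ε}) ∪ (FOLLOW(N) if α ⇒* ε).

Relevant sets:
  FOLLOW(E') = { $, ')' }
  FOLLOW(C') = { $, ')', 'and' }
  FOLLOW(Y') = { $, ')', '-', 'and' }

For E':
  PREDICT(E' → and C E') = { 'and' }
  PREDICT(E' → ε) = { $, ')' }
For C':
  PREDICT(C' → '-' Y C') = { '-' }
  PREDICT(C' → ε) = { $, ')', 'and' }
For Y':
  PREDICT(Y' → '+' X Y') = { '+' }
  PREDICT(Y' → ε) = { $, ')', '-', 'and' }
For X:
  PREDICT(X → a) = { 'a' }
  PREDICT(X → x) = { 'x' }
  PREDICT(X → id) = { 'id' }
  PREDICT(X → '(' E ')') = { '(' }
E, C, Y have a single production, so nothing to check there.

All predict sets are disjoint. The grammar IS LL(1).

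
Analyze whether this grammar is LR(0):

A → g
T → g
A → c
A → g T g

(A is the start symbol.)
No. Shift-reduce conflict between [A → g .] and [T → . g]

A grammar is LR(0) if no state in the canonical LR(0) collection has:
  - both a shift item (dot before a terminal) and a complete item (shift-reduce conflict), or
  - two or more complete items (reduce-reduce conflict; the accept item [A' → A .] counts as a complete item here).

Augment with A' → A and build the canonical LR(0) collection (I0 = CLOSURE({[A' → . A]}), then GOTO on every symbol after a dot until no new states appear). It has 7 states:
  I0: { [A → . c], [A → . g T g], [A → . g], [A' → . A] }  — shift
  I1: { [A' → A .] }  — accept
  I2: { [A → c .] }  — reduce
  I3: { [A → g . T g], [A → g .], [T → . g] }  — shift, reduce
  I4: { [A → g T . g] }  — shift
  I5: { [T → g .] }  — reduce
  I6: { [A → g T g .] }  — reduce

Conflict in state I3:
  Shift-reduce conflict between [A → g .] and [T → . g]
So the grammar is NOT LR(0).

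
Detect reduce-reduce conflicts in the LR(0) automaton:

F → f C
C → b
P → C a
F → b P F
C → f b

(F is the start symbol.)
No reduce-reduce conflicts

A reduce-reduce conflict occurs when an LR(0) state has two complete items [A → α .] and [B → β .] — both call for a reduction, and with no lookahead the parser cannot choose between them.

Augment with F' → F and build the canonical LR(0) collection (I0 = CLOSURE({[F' → . F]}), then GOTO on every symbol after a dot until no new states appear). It has 12 states:
  I0: { [F → . b P F], [F → . f C], [F' → . F] }  — shift
  I1: { [F' → F .] }  — accept
  I2: { [C → . b], [C → . f b], [F → b . P F], [P → . C a] }  — shift
  I3: { [C → . b], [C → . f b], [F → f . C] }  — shift
  I4: { [F → f C .] }  — reduce
  I5: { [C → b .] }  — reduce
  I6: { [C → f . b] }  — shift
  I7: { [C → f b .] }  — reduce
  I8: { [P → C . a] }  — shift
  I9: { [F → . b P F], [F → . f C], [F → b P . F] }  — shift
  I10: { [F → b P F .] }  — reduce
  I11: { [P → C a .] }  — reduce

No state contains more than one complete item.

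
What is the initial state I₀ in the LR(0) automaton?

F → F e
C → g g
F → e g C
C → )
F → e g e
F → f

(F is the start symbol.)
First, augment the grammar with F' → F
I₀ = CLOSURE({ [F' → . F] }):
  [F' → . F] has the dot before F: add [F → . F e], [F → . e g C], [F → . e g e], [F → . f]
No further items can be added.

I₀ = { [F → . F e], [F → . e g C], [F → . e g e], [F → . f], [F' → . F] }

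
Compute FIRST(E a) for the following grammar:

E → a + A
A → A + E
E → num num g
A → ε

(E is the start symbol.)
{ 'a', 'num' }

FIRST sets of the non-terminals involved (from the grammar, by fixed-point iteration):
  FIRST(E) = { 'a', 'num' }

To compute FIRST(E a), process the symbols left to right:
Symbol E is a non-terminal. Add FIRST(E) \ {ε} = { 'a', 'num' }
E is not nullable (ε ∉ FIRST(E)), so stop here.
FIRST(E a) = { 'a', 'num' }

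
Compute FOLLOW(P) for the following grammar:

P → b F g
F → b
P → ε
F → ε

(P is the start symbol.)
To compute FOLLOW(P), find every occurrence of P on a right-hand side N → α P β: add FIRST(β) \ {ε}, and if β is empty or nullable also add FOLLOW(N). Iterate to a fixed point.

P is the start symbol, so $ ∈ FOLLOW(P).
P does not occur on any right-hand side.

Taking the union: FOLLOW(P) = { $ }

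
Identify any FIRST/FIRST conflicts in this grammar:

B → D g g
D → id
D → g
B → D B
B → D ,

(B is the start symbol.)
A FIRST/FIRST conflict occurs when two productions N → α and N → β for the same non-terminal have FIRST(α) ∩ FIRST(β) ≠ ∅ (with ε ∈ FIRST of a nullable right-hand side, so two nullable alternatives also conflict).

FIRST sets of the non-terminals at (or reachable through a nullable prefix from) the front of some alternative:
  FIRST(D) = { 'g', 'id' }

Productions for B:
  B → D g g: FIRST = { 'g', 'id' }
  B → D B: FIRST = { 'g', 'id' }
  B → D ,: FIRST = { 'g', 'id' }
Productions for D:
  D → id: FIRST = { 'id' }
  D → g: FIRST = { 'g' }

Conflict for B: B → D g g and B → D B
  Overlap: { 'g', 'id' }
Conflict for B: B → D g g and B → D ,
  Overlap: { 'g', 'id' }
Conflict for B: B → D B and B → D ,
  Overlap: { 'g', 'id' }

Answer: Yes. B → D g g / B → D B on { 'g', 'id' }; B → D g g / B → D ',' on { 'g', 'id' }; B → D B / B → D ',' on { 'g', 'id' }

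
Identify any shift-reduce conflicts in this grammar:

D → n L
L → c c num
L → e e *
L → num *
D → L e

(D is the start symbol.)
A shift-reduce conflict occurs when an LR(0) state has both:
  - a complete (reduce) item [A → α .] (dot at the end), and
  - a shift item [B → β . c γ] (dot before a terminal).

Augment with D' → D and build the canonical LR(0) collection (I0 = CLOSURE({[D' → . D]}), then GOTO on every symbol after a dot until no new states appear). It has 14 states:
  I0: { [D → . L e], [D → . n L], [D' → . D], [L → . c c num], [L → . e e *], [L → . num *] }  — shift
  I1: { [D' → D .] }  — accept
  I2: { [D → L . e] }  — shift
  I3: { [L → c . c num] }  — shift
  I4: { [L → e . e *] }  — shift
  I5: { [D → n . L], [L → . c c num], [L → . e e *], [L → . num *] }  — shift
  I6: { [L → num . *] }  — shift
  I7: { [L → num * .] }  — reduce
  I8: { [D → n L .] }  — reduce
  I9: { [L → e e . *] }  — shift
  I10: { [L → e e * .] }  — reduce
  I11: { [L → c c . num] }  — shift
  I12: { [L → c c num .] }  — reduce
  I13: { [D → L e .] }  — reduce

No state contains both a complete item and a shift item.

Answer: No shift-reduce conflicts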